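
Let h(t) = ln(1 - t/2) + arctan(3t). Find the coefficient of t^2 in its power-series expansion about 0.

-1/8

Expand each term separately and add.
[t^0] = 0;  [t^1] = 5/2;  [t^2] = -1/8.
So c_2 = h′′(0)/2! = -1/8.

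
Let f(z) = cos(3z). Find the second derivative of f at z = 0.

The coefficient of z^2 in the expansion is -9/2, so f′′(0) = 2! * (-9/2) = -9.

-9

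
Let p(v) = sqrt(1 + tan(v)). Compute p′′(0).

Compose series: expand the inner function first, then feed it into the outer expansion.
The coefficient of v^2 in the expansion is -1/8, so p′′(0) = 2! * (-1/8) = -1/4.

-1/4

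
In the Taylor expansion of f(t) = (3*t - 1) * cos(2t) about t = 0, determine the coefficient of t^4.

Distribute the polynomial across the series and collect like powers.
f(0) = -1
f′(0) = 3
f′′(0) = 4
f′′′(0) = -36
f^(4)(0) = -16
The Taylor polynomial is Σ f^(k)(0)/k! · t^k.

-2/3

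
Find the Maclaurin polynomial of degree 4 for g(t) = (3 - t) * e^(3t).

Distribute the polynomial across the series and collect like powers.

45*t^4/8 + 9*t^3 + 21*t^2/2 + 8*t + 3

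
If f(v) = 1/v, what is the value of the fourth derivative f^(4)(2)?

3/4

Compute the successive derivatives at the expansion point and divide by k!.
The coefficient of (v - 2)^4 in the expansion is 1/32, so f^(4)(2) = 4! * (1/32) = 3/4.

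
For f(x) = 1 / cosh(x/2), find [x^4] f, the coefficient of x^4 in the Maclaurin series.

Invert the denominator's series and multiply.
[x^0] = 1;  [x^1] = 0;  [x^2] = -1/8;  [x^3] = 0;  [x^4] = 5/384.

5/384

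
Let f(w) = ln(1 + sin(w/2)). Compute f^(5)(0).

Plug the Maclaurin series of the inner function into that of the outer and collect terms.
The coefficient of w^5 in the expansion is 1/768, so f^(5)(0) = 5! * (1/768) = 5/32.

5/32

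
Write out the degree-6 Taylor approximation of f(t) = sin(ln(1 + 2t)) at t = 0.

8*t^6 - 8*t^5/3 + 4*t^3/3 - 2*t^2 + 2*t

Substitute the inner expansion into the outer series and collect powers.
f(0) = 0
f′(0) = 2
f′′(0) = -4
f′′′(0) = 8
f^(4)(0) = 0
f^(5)(0) = -320
f^(6)(0) = 5760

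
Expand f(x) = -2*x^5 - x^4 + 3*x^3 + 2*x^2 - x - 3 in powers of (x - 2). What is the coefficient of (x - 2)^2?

-164

[(x - 2)^0] = -53;  [(x - 2)^1] = -149;  [(x - 2)^2] = -164.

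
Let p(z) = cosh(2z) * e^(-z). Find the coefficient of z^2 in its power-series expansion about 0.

5/2

Take the Cauchy product of the two expansions.
p(0) = 1
p′(0) = -1
p′′(0) = 5
So c_2 = p′′(0)/2! = 5/2.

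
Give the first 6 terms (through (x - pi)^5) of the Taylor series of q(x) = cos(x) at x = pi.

Apply the Taylor formula c_k = f^(k)(a)/k!.
q(pi) = -1
q′(pi) = 0
q′′(pi) = 1
q′′′(pi) = 0
q^(4)(pi) = -1
q^(5)(pi) = 0

-(x - pi)^4/24 + (x - pi)^2/2 - 1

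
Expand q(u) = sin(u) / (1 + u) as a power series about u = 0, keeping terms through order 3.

5*u^3/6 - u^2 + u

Write out both Maclaurin series and multiply, keeping only the needed powers.
q(0) = 0
q′(0) = 1
q′′(0) = -2
q′′′(0) = 5
The Taylor polynomial is Σ q^(k)(0)/k! · u^k.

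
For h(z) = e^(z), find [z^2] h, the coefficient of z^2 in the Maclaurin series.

Compute the successive derivatives at the expansion point and divide by k!.
[z^0] = 1;  [z^1] = 1;  [z^2] = 1/2.
So c_2 = h′′(0)/2! = 1/2.

1/2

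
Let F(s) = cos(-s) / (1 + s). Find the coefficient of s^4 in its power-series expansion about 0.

Write out both Maclaurin series and multiply, keeping only the needed powers.
F(0) = 1
F′(0) = -1
F′′(0) = 1
F′′′(0) = -3
F^(4)(0) = 13
So c_4 = F^(4)(0)/4! = 13/24.

13/24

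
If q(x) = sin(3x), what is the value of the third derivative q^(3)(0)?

The coefficient of x^3 in the expansion is -9/2, so q′′′(0) = 3! * (-9/2) = -27.

-27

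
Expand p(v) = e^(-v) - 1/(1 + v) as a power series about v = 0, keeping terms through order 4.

-23*v^4/24 + 5*v^3/6 - v^2/2

Combine the two series term by term.
p(0) = 0
p′(0) = 0
p′′(0) = -1
p′′′(0) = 5
p^(4)(0) = -23
The Taylor polynomial is Σ p^(k)(0)/k! · v^k.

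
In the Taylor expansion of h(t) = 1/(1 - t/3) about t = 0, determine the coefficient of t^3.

1/27

h(0) = 1
h′(0) = 1/3
h′′(0) = 2/9
h′′′(0) = 2/9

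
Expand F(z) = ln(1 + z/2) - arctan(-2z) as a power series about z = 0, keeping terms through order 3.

-21*z^3/8 - z^2/8 + 5*z/2

Add the two expansions coefficient-wise.
[z^0] = 0;  [z^1] = 5/2;  [z^2] = -1/8;  [z^3] = -21/8.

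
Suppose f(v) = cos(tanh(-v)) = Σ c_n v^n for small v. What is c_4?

3/8

Let u equal the inner series; expand the outer function in u and truncate.
So c_4 = f^(4)(0)/4! = 3/8.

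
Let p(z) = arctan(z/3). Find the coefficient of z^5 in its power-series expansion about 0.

Apply the Taylor formula c_k = f^(k)(a)/k!.
p(0) = 0
p′(0) = 1/3
p′′(0) = 0
p′′′(0) = -2/27
p^(4)(0) = 0
p^(5)(0) = 8/81
The Taylor polynomial is Σ p^(k)(0)/k! · z^k.

1/1215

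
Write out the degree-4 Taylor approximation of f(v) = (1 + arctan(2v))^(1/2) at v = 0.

Substitute the inner expansion into the outer series and collect powers.
[v^0] = 1;  [v^1] = 1;  [v^2] = -1/2;  [v^3] = -5/6;  [v^4] = 17/24.

17*v^4/24 - 5*v^3/6 - v^2/2 + v + 1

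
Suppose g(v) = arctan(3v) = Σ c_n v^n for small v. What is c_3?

g(0) = 0
g′(0) = 3
g′′(0) = 0
g′′′(0) = -54
So c_3 = g′′′(0)/3! = -9.

-9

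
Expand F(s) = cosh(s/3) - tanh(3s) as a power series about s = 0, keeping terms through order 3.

Combine the two series term by term.
[s^0] = 1;  [s^1] = -3;  [s^2] = 1/18;  [s^3] = 9.

9*s^3 + s^2/18 - 3*s + 1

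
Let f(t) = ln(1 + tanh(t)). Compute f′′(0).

Plug the Maclaurin series of the inner function into that of the outer and collect terms.
From the series, [t^2] f = -1/2; multiply by 2! = 2 to get -1.

-1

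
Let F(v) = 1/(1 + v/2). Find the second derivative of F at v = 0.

The coefficient of v^2 in the expansion is 1/4, so F′′(0) = 2! * (1/4) = 1/2.

1/2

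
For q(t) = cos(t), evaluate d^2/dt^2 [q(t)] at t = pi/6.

-sqrt(3)/2

From the series, [(t - pi/6)^2] q = -sqrt(3)/4; multiply by 2! = 2 to get -sqrt(3)/2.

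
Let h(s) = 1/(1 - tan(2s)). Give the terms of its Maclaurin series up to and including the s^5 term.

Let u equal the inner series; expand the outer function in u and truncate.
[s^0] = 1;  [s^1] = 2;  [s^2] = 4;  [s^3] = 32/3;  [s^4] = 80/3;  [s^5] = 1024/15.

1024*s^5/15 + 80*s^4/3 + 32*s^3/3 + 4*s^2 + 2*s + 1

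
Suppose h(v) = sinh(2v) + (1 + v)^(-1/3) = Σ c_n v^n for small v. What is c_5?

517/3645

Combine the two series term by term.
h(0) = 1
h′(0) = 5/3
h′′(0) = 4/9
h′′′(0) = 188/27
h^(4)(0) = 280/81
h^(5)(0) = 4136/243
So c_5 = h^(5)(0)/5! = 517/3645.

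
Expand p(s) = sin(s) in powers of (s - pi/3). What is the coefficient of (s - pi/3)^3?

-1/12

Compute the successive derivatives at the expansion point and divide by k!.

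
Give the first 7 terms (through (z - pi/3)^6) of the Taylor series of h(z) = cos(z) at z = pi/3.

-(z - pi/3)^6/1440 - sqrt(3)*(z - pi/3)^5/240 + (z - pi/3)^4/48 + sqrt(3)*(z - pi/3)^3/12 - (z - pi/3)^2/4 - sqrt(3)*(z - pi/3)/2 + 1/2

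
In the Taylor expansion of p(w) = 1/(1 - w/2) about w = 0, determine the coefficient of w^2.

1/4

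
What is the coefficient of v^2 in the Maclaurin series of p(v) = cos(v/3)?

-1/18

p(0) = 1
p′(0) = 0
p′′(0) = -1/9
The Taylor polynomial is Σ p^(k)(0)/k! · v^k.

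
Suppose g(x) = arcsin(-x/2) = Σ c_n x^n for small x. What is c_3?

-1/48

g(0) = 0
g′(0) = -1/2
g′′(0) = 0
g′′′(0) = -1/8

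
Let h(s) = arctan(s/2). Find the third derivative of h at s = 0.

-1/4

From the series, [s^3] h = -1/24; multiply by 3! = 6 to get -1/4.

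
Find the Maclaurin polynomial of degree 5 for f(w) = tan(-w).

-2*w^5/15 - w^3/3 - w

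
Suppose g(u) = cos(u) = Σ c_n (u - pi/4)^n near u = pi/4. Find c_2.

-sqrt(2)/4

g(pi/4) = sqrt(2)/2
g′(pi/4) = -sqrt(2)/2
g′′(pi/4) = -sqrt(2)/2
Dividing each by k! gives the coefficients c_0, ..., c_2.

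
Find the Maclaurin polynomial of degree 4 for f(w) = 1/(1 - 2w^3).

Apply the Taylor formula c_k = f^(k)(a)/k!.
f(0) = 1
f′(0) = 0
f′′(0) = 0
f′′′(0) = 12
f^(4)(0) = 0

2*w^3 + 1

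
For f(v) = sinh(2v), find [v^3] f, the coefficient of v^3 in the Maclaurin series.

4/3

Compute the successive derivatives at the expansion point and divide by k!.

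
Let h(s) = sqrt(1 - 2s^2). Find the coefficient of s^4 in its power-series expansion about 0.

Differentiate repeatedly and evaluate at the center.
[s^0] = 1;  [s^1] = 0;  [s^2] = -1;  [s^3] = 0;  [s^4] = -1/2.

-1/2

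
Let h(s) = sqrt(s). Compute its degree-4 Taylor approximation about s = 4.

-5*(s - 4)^4/16384 + (s - 4)^3/512 - (s - 4)^2/64 + (s - 4)/4 + 2

Use the known series and substitute for the argument.
h(4) = 2
h′(4) = 1/4
h′′(4) = -1/32
h′′′(4) = 3/256
h^(4)(4) = -15/2048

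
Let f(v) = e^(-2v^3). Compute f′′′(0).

The coefficient of v^3 in the expansion is -2, so f′′′(0) = 3! * (-2) = -12.

-12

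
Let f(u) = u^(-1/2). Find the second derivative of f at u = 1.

3/4

Compute the successive derivatives at the expansion point and divide by k!.
From the series, [(u - 1)^2] f = 3/8; multiply by 2! = 2 to get 3/4.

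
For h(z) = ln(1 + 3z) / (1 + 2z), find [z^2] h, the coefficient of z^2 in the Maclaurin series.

Expand each factor separately, then convolve coefficients.
h(0) = 0
h′(0) = 3
h′′(0) = -21
So c_2 = h′′(0)/2! = -21/2.

-21/2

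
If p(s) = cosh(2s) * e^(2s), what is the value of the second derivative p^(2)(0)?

8

Take the Cauchy product of the two expansions.
The coefficient of s^2 in the expansion is 4, so p′′(0) = 2! * (4) = 8.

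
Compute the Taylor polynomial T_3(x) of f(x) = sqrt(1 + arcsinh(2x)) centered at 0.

Plug the Maclaurin series of the inner function into that of the outer and collect terms.
f(0) = 1
f′(0) = 1
f′′(0) = -1
f′′′(0) = -1

-x^3/6 - x^2/2 + x + 1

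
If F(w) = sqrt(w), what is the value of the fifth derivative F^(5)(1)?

The coefficient of (w - 1)^5 in the expansion is 7/256, so F^(5)(1) = 5! * (7/256) = 105/32.

105/32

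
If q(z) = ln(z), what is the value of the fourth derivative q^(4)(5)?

-6/625

Compute the successive derivatives at the expansion point and divide by k!.
The coefficient of (z - 5)^4 in the expansion is -1/2500, so q^(4)(5) = 4! * (-1/2500) = -6/625.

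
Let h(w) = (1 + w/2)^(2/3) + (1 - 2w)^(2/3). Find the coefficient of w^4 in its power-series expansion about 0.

Expand each term separately and add.
[w^0] = 2;  [w^1] = -1;  [w^2] = -17/36;  [w^3] = -7/18;  [w^4] = -1799/3888.
So c_4 = h^(4)(0)/4! = -1799/3888.

-1799/3888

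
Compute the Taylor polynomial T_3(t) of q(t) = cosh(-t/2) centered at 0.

t^2/8 + 1

[t^0] = 1;  [t^1] = 0;  [t^2] = 1/8;  [t^3] = 0.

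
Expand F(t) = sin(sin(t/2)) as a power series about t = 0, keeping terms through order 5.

t^5/320 - t^3/24 + t/2

Substitute the inner expansion into the outer series and collect powers.
F(0) = 0
F′(0) = 1/2
F′′(0) = 0
F′′′(0) = -1/4
F^(4)(0) = 0
F^(5)(0) = 3/8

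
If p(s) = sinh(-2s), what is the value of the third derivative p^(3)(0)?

From the series, [s^3] p = -4/3; multiply by 3! = 6 to get -8.

-8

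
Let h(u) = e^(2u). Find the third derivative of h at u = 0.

Compute the successive derivatives at the expansion point and divide by k!.
From the series, [u^3] h = 4/3; multiply by 3! = 6 to get 8.

8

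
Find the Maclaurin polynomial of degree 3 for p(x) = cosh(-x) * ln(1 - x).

-5*x^3/6 - x^2/2 - x

Expand each factor separately, then convolve coefficients.
p(0) = 0
p′(0) = -1
p′′(0) = -1
p′′′(0) = -5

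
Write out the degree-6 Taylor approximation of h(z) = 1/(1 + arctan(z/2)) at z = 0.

Compose series: expand the inner function first, then feed it into the outer expansion.
[z^0] = 1;  [z^1] = -1/2;  [z^2] = 1/4;  [z^3] = -1/12;  [z^4] = 1/48;  [z^5] = -1/160;  [z^6] = 1/360.

z^6/360 - z^5/160 + z^4/48 - z^3/12 + z^2/4 - z/2 + 1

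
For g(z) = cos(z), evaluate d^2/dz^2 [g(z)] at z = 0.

-1

From the series, [z^2] g = -1/2; multiply by 2! = 2 to get -1.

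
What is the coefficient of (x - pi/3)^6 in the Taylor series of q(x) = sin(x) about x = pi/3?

-sqrt(3)/1440

Compute the successive derivatives at the expansion point and divide by k!.
q(pi/3) = sqrt(3)/2
q′(pi/3) = 1/2
q′′(pi/3) = -sqrt(3)/2
q′′′(pi/3) = -1/2
q^(4)(pi/3) = sqrt(3)/2
q^(5)(pi/3) = 1/2
q^(6)(pi/3) = -sqrt(3)/2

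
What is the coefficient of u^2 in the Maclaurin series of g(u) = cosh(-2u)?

2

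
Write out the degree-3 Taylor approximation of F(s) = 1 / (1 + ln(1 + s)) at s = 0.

Expand as Σ (-1)^k u^k with u equal to the inner function's series.
[s^0] = 1;  [s^1] = -1;  [s^2] = 3/2;  [s^3] = -7/3.

-7*s^3/3 + 3*s^2/2 - s + 1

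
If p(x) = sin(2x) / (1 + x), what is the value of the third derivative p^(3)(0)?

4

Write out both Maclaurin series and multiply, keeping only the needed powers.
From the series, [x^3] p = 2/3; multiply by 3! = 6 to get 4.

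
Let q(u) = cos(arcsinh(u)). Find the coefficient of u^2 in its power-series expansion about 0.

-1/2

Plug the Maclaurin series of the inner function into that of the outer and collect terms.
q(0) = 1
q′(0) = 0
q′′(0) = -1
So c_2 = q′′(0)/2! = -1/2.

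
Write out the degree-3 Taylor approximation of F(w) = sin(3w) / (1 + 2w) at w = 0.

Multiply the two series term by term and collect like powers.
F(0) = 0
F′(0) = 3
F′′(0) = -12
F′′′(0) = 45
Dividing each by k! gives the coefficients c_0, ..., c_3.

15*w^3/2 - 6*w^2 + 3*w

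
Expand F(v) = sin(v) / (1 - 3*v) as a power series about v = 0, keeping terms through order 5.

9541*v^5/120 + 53*v^4/2 + 53*v^3/6 + 3*v^2 + v

Multiply the numerator's expansion by the denominator's geometric series.
[v^0] = 0;  [v^1] = 1;  [v^2] = 3;  [v^3] = 53/6;  [v^4] = 53/2;  [v^5] = 9541/120.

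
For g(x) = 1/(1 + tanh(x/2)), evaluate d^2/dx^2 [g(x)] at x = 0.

Let u equal the inner series; expand the outer function in u and truncate.
The coefficient of x^2 in the expansion is 1/4, so g′′(0) = 2! * (1/4) = 1/2.

1/2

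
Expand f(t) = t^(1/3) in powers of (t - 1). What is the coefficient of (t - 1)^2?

-1/9

[(t - 1)^0] = 1;  [(t - 1)^1] = 1/3;  [(t - 1)^2] = -1/9.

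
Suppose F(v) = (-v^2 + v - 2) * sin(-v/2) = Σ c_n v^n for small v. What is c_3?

11/24

Shift and add copies of the series according to the polynomial's terms.
F(0) = 0
F′(0) = 1
F′′(0) = -1
F′′′(0) = 11/4
So c_3 = F′′′(0)/3! = 11/24.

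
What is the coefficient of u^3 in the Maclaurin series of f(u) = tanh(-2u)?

c_3 = f′′′(0)/3! = 8/3.

8/3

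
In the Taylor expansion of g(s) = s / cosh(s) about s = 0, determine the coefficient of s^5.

Invert the denominator's series and multiply.
g(0) = 0
g′(0) = 1
g′′(0) = 0
g′′′(0) = -3
g^(4)(0) = 0
g^(5)(0) = 25
So c_5 = g^(5)(0)/5! = 5/24.

5/24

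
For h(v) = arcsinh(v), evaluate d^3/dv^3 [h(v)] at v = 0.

-1

From the series, [v^3] h = -1/6; multiply by 3! = 6 to get -1.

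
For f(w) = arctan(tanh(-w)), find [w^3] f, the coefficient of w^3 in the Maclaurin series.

2/3

Substitute the inner expansion into the outer series and collect powers.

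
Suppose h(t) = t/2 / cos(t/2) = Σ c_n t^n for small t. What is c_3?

1/16

Divide the numerator series by the denominator series (power-series long division).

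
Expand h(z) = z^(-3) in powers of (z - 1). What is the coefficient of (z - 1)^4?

Use the known series and substitute for the argument.
h(1) = 1
h′(1) = -3
h′′(1) = 12
h′′′(1) = -60
h^(4)(1) = 360
So c_4 = h^(4)(1)/4! = 15.

15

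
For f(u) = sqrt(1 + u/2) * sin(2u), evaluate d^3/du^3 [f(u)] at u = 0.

Multiply the two series term by term and collect like powers.
From the series, [u^3] f = -67/48; multiply by 3! = 6 to get -67/8.

-67/8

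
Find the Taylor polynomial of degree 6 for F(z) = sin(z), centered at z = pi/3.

[(z - pi/3)^0] = sqrt(3)/2;  [(z - pi/3)^1] = 1/2;  [(z - pi/3)^2] = -sqrt(3)/4;  [(z - pi/3)^3] = -1/12;  [(z - pi/3)^4] = sqrt(3)/48;  [(z - pi/3)^5] = 1/240;  [(z - pi/3)^6] = -sqrt(3)/1440.

-sqrt(3)*(z - pi/3)^6/1440 + (z - pi/3)^5/240 + sqrt(3)*(z - pi/3)^4/48 - (z - pi/3)^3/12 - sqrt(3)*(z - pi/3)^2/4 + (z - pi/3)/2 + sqrt(3)/2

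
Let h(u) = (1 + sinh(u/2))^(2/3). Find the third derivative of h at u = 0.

13/108

Compose series: expand the inner function first, then feed it into the outer expansion.
The coefficient of u^3 in the expansion is 13/648, so h′′′(0) = 3! * (13/648) = 13/108.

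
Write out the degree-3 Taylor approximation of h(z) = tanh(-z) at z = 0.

z^3/3 - z

h(0) = 0
h′(0) = -1
h′′(0) = 0
h′′′(0) = 2
Dividing each by k! gives the coefficients c_0, ..., c_3.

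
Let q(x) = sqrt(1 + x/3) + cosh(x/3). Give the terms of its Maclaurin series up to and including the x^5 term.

Combine the two series term by term.
q(0) = 2
q′(0) = 1/6
q′′(0) = 1/12
q′′′(0) = 1/72
q^(4)(0) = 1/1296
q^(5)(0) = 35/2592
Dividing each by k! gives the coefficients c_0, ..., c_5.

7*x^5/62208 + x^4/31104 + x^3/432 + x^2/24 + x/6 + 2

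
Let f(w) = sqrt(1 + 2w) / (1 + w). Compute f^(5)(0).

Multiply the two series term by term and collect like powers.
From the series, [w^5] f = 5/2; multiply by 5! = 120 to get 300.

300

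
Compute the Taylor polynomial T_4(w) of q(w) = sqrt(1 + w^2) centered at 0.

-w^4/8 + w^2/2 + 1

[w^0] = 1;  [w^1] = 0;  [w^2] = 1/2;  [w^3] = 0;  [w^4] = -1/8.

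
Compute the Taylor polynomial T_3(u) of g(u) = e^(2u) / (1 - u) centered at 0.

19*u^3/3 + 5*u^2 + 3*u + 1

Write out both Maclaurin series and multiply, keeping only the needed powers.
g(0) = 1
g′(0) = 3
g′′(0) = 10
g′′′(0) = 38
Dividing each by k! gives the coefficients c_0, ..., c_3.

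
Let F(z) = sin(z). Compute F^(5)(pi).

Differentiate repeatedly and evaluate at the center.
The coefficient of (z - pi)^5 in the expansion is -1/120, so F^(5)(pi) = 5! * (-1/120) = -1.

-1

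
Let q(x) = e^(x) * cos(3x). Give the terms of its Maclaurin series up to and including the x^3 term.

-13*x^3/3 - 4*x^2 + x + 1

Write out both Maclaurin series and multiply, keeping only the needed powers.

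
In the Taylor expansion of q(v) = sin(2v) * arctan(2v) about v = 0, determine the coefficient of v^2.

4

Write out both Maclaurin series and multiply, keeping only the needed powers.
[v^0] = 0;  [v^1] = 0;  [v^2] = 4.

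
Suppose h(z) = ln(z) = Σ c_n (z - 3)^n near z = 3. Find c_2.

-1/18

[(z - 3)^0] = ln(3);  [(z - 3)^1] = 1/3;  [(z - 3)^2] = -1/18.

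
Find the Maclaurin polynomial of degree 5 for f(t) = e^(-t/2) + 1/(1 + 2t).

-122881*t^5/3840 + 6145*t^4/384 - 385*t^3/48 + 33*t^2/8 - 5*t/2 + 2

Combine the two series term by term.
f(0) = 2
f′(0) = -5/2
f′′(0) = 33/4
f′′′(0) = -385/8
f^(4)(0) = 6145/16
f^(5)(0) = -122881/32
The Taylor polynomial is Σ f^(k)(0)/k! · t^k.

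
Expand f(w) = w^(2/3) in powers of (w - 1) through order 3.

Compute the successive derivatives at the expansion point and divide by k!.
f(1) = 1
f′(1) = 2/3
f′′(1) = -2/9
f′′′(1) = 8/27

4*(w - 1)^3/81 - (w - 1)^2/9 + 2*(w - 1)/3 + 1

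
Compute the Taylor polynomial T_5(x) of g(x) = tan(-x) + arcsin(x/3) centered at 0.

-431*x^5/3240 - 53*x^3/162 - 2*x/3

Add the two expansions coefficient-wise.
g(0) = 0
g′(0) = -2/3
g′′(0) = 0
g′′′(0) = -53/27
g^(4)(0) = 0
g^(5)(0) = -431/27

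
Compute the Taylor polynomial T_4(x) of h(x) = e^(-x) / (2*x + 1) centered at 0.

211*x^4/8 - 79*x^3/6 + 13*x^2/2 - 3*x + 1

Multiply the numerator's expansion by the denominator's geometric series.
h(0) = 1
h′(0) = -3
h′′(0) = 13
h′′′(0) = -79
h^(4)(0) = 633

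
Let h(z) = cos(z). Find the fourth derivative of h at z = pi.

-1

Differentiate repeatedly and evaluate at the center.
From the series, [(z - pi)^4] h = -1/24; multiply by 4! = 24 to get -1.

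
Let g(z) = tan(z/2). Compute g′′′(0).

The coefficient of z^3 in the expansion is 1/24, so g′′′(0) = 3! * (1/24) = 1/4.

1/4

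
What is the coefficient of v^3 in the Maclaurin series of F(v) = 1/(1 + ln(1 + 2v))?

Substitute the inner expansion into the outer series and collect powers.
F(0) = 1
F′(0) = -2
F′′(0) = 12
F′′′(0) = -112
Dividing each by k! gives the coefficients c_0, ..., c_3.

-56/3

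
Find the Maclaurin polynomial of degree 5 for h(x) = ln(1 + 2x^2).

h(0) = 0
h′(0) = 0
h′′(0) = 4
h′′′(0) = 0
h^(4)(0) = -48
h^(5)(0) = 0

-2*x^4 + 2*x^2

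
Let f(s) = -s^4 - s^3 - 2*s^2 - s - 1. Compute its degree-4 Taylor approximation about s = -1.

-(s + 1)^4 + 3*(s + 1)^3 - 5*(s + 1)^2 + 4*(s + 1) - 2

f(-1) = -2
f′(-1) = 4
f′′(-1) = -10
f′′′(-1) = 18
f^(4)(-1) = -24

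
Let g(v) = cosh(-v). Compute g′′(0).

From the series, [v^2] g = 1/2; multiply by 2! = 2 to get 1.

1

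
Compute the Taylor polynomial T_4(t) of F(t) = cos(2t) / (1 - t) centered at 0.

Multiply the numerator's expansion by the denominator's geometric series.

-t^4/3 - t^3 - t^2 + t + 1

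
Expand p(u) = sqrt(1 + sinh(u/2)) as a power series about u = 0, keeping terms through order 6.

-2401*u^6/2949120 + 241*u^5/122880 - 31*u^4/6144 + 7*u^3/384 - u^2/32 + u/4 + 1

Plug the Maclaurin series of the inner function into that of the outer and collect terms.
p(0) = 1
p′(0) = 1/4
p′′(0) = -1/16
p′′′(0) = 7/64
p^(4)(0) = -31/256
p^(5)(0) = 241/1024
p^(6)(0) = -2401/4096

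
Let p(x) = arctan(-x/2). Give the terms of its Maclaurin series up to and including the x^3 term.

x^3/24 - x/2

p(0) = 0
p′(0) = -1/2
p′′(0) = 0
p′′′(0) = 1/4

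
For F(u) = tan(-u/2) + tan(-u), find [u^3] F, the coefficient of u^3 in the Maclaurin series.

Expand each term separately and add.
F(0) = 0
F′(0) = -3/2
F′′(0) = 0
F′′′(0) = -9/4

-3/8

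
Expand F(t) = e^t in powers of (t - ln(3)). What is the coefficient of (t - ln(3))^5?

1/40

Apply the Taylor formula c_k = f^(k)(a)/k!.
[(t - ln(3))^0] = 3;  [(t - ln(3))^1] = 3;  [(t - ln(3))^2] = 3/2;  [(t - ln(3))^3] = 1/2;  [(t - ln(3))^4] = 1/8;  [(t - ln(3))^5] = 1/40.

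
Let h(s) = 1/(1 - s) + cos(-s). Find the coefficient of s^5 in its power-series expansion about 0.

1

Combine the two series term by term.
[s^0] = 2;  [s^1] = 1;  [s^2] = 1/2;  [s^3] = 1;  [s^4] = 25/24;  [s^5] = 1.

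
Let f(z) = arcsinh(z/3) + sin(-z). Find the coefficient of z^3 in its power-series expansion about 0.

13/81

Combine the two series term by term.
f(0) = 0
f′(0) = -2/3
f′′(0) = 0
f′′′(0) = 26/27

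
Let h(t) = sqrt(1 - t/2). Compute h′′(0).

-1/16

Compute the successive derivatives at the expansion point and divide by k!.
From the series, [t^2] h = -1/32; multiply by 2! = 2 to get -1/16.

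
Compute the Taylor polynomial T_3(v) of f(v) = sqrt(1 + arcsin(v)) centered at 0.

7*v^3/48 - v^2/8 + v/2 + 1

Substitute the inner expansion into the outer series and collect powers.
f(0) = 1
f′(0) = 1/2
f′′(0) = -1/4
f′′′(0) = 7/8
The Taylor polynomial is Σ f^(k)(0)/k! · v^k.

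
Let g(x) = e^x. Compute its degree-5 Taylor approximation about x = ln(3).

(x - ln(3))^5/40 + (x - ln(3))^4/8 + (x - ln(3))^3/2 + 3*(x - ln(3))^2/2 + 3*(x - ln(3)) + 3

g(ln(3)) = 3
g′(ln(3)) = 3
g′′(ln(3)) = 3
g′′′(ln(3)) = 3
g^(4)(ln(3)) = 3
g^(5)(ln(3)) = 3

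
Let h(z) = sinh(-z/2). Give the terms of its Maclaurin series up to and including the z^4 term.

h(0) = 0
h′(0) = -1/2
h′′(0) = 0
h′′′(0) = -1/8
h^(4)(0) = 0
Then c_k = h^(k)(0)/k! gives each Taylor coefficient.

-z^3/48 - z/2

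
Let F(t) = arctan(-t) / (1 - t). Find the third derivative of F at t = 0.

-4

Take the Cauchy product of the two expansions.
From the series, [t^3] F = -2/3; multiply by 3! = 6 to get -4.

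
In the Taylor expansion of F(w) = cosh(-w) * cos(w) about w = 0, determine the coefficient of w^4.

Write out both Maclaurin series and multiply, keeping only the needed powers.
[w^0] = 1;  [w^1] = 0;  [w^2] = 0;  [w^3] = 0;  [w^4] = -1/6.
So c_4 = F^(4)(0)/4! = -1/6.

-1/6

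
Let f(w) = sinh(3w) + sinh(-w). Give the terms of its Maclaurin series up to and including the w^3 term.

13*w^3/3 + 2*w

Combine the two series term by term.
[w^0] = 0;  [w^1] = 2;  [w^2] = 0;  [w^3] = 13/3.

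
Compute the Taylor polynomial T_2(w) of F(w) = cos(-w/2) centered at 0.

1 - w^2/8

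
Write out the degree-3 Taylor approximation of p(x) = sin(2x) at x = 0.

[x^0] = 0;  [x^1] = 2;  [x^2] = 0;  [x^3] = -4/3.

-4*x^3/3 + 2*x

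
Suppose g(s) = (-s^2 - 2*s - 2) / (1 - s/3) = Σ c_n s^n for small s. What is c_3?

Shift and add copies of the series according to the polynomial's terms.

-17/27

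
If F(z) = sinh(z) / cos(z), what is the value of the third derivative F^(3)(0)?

4

Invert the denominator's series and multiply.
The coefficient of z^3 in the expansion is 2/3, so F′′′(0) = 3! * (2/3) = 4.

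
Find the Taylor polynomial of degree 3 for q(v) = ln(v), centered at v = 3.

q(3) = ln(3)
q′(3) = 1/3
q′′(3) = -1/9
q′′′(3) = 2/27

(v - 3)^3/81 - (v - 3)^2/18 + (v - 3)/3 + ln(3)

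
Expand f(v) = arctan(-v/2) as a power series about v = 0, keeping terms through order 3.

v^3/24 - v/2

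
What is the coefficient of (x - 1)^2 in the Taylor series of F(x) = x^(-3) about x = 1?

F(1) = 1
F′(1) = -3
F′′(1) = 12

6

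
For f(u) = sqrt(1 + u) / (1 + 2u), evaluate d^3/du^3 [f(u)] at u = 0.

-273/8

Write out both Maclaurin series and multiply, keeping only the needed powers.
The coefficient of u^3 in the expansion is -91/16, so f′′′(0) = 3! * (-91/16) = -273/8.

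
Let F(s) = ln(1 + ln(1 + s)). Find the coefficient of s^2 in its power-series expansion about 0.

-1

Substitute the inner expansion into the outer series and collect powers.
F(0) = 0
F′(0) = 1
F′′(0) = -2
So c_2 = F′′(0)/2! = -1.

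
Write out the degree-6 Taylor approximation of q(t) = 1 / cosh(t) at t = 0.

-61*t^6/720 + 5*t^4/24 - t^2/2 + 1

Divide the numerator series by the denominator series (power-series long division).
[t^0] = 1;  [t^1] = 0;  [t^2] = -1/2;  [t^3] = 0;  [t^4] = 5/24;  [t^5] = 0;  [t^6] = -61/720.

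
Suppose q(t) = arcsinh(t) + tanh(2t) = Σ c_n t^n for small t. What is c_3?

Combine the two series term by term.
[t^0] = 0;  [t^1] = 3;  [t^2] = 0;  [t^3] = -17/6.

-17/6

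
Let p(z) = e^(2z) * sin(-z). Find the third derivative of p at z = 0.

-11

Multiply the two series term by term and collect like powers.
From the series, [z^3] p = -11/6; multiply by 3! = 6 to get -11.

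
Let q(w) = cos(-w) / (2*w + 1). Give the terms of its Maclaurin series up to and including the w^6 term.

Expand 1/(denominator) as a geometric series and multiply by the numerator's series.
q(0) = 1
q′(0) = -2
q′′(0) = 7
q′′′(0) = -42
q^(4)(0) = 337
q^(5)(0) = -3370
q^(6)(0) = 40439

40439*w^6/720 - 337*w^5/12 + 337*w^4/24 - 7*w^3 + 7*w^2/2 - 2*w + 1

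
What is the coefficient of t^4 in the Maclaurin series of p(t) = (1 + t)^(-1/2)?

35/128

p(0) = 1
p′(0) = -1/2
p′′(0) = 3/4
p′′′(0) = -15/8
p^(4)(0) = 105/16
Then c_k = p^(k)(0)/k! gives each Taylor coefficient.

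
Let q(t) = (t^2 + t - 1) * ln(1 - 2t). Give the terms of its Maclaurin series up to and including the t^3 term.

-4*t^3/3 + 2*t

Multiply each power in the prefactor through the base expansion.
[t^0] = 0;  [t^1] = 2;  [t^2] = 0;  [t^3] = -4/3.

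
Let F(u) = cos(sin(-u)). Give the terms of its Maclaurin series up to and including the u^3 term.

Plug the Maclaurin series of the inner function into that of the outer and collect terms.
F(0) = 1
F′(0) = 0
F′′(0) = -1
F′′′(0) = 0
The Taylor polynomial is Σ F^(k)(0)/k! · u^k.

1 - u^2/2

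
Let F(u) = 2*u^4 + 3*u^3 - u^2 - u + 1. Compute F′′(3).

Use the known series and substitute for the argument.
The coefficient of (u - 3)^2 in the expansion is 134, so F′′(3) = 2! * (134) = 268.

268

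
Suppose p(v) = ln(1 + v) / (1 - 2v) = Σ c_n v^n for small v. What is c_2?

Take the Cauchy product of the two expansions.
p(0) = 0
p′(0) = 1
p′′(0) = 3
Then c_k = p^(k)(0)/k! gives each Taylor coefficient.

3/2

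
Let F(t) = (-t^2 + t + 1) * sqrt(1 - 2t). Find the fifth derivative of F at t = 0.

-120

Shift and add copies of the series according to the polynomial's terms.
The coefficient of t^5 in the expansion is -1, so F^(5)(0) = 5! * (-1) = -120.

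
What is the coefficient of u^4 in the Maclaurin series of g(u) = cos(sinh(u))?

-1/8

Compose series: expand the inner function first, then feed it into the outer expansion.
[u^0] = 1;  [u^1] = 0;  [u^2] = -1/2;  [u^3] = 0;  [u^4] = -1/8.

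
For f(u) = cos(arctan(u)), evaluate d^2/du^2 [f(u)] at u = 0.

Substitute the inner expansion into the outer series and collect powers.
The coefficient of u^2 in the expansion is -1/2, so f′′(0) = 2! * (-1/2) = -1.

-1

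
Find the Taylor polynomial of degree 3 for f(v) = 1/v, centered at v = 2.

-(v - 2)^3/16 + (v - 2)^2/8 - (v - 2)/4 + 1/2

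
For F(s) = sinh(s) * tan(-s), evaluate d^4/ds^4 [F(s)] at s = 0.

Write out both Maclaurin series and multiply, keeping only the needed powers.
From the series, [s^4] F = -1/2; multiply by 4! = 24 to get -12.

-12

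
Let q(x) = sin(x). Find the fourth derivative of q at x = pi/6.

1/2

From the series, [(x - pi/6)^4] q = 1/48; multiply by 4! = 24 to get 1/2.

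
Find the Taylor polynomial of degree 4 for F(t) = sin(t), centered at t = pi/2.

(t - pi/2)^4/24 - (t - pi/2)^2/2 + 1

Compute the successive derivatives at the expansion point and divide by k!.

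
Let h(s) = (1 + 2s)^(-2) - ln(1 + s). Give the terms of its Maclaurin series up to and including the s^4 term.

321*s^4/4 - 97*s^3/3 + 25*s^2/2 - 5*s + 1

Add the two expansions coefficient-wise.
[s^0] = 1;  [s^1] = -5;  [s^2] = 25/2;  [s^3] = -97/3;  [s^4] = 321/4.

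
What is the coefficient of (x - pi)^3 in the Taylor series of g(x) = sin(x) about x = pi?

1/6

g(pi) = 0
g′(pi) = -1
g′′(pi) = 0
g′′′(pi) = 1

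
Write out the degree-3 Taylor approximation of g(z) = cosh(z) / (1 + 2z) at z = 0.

-9*z^3 + 9*z^2/2 - 2*z + 1

Write out both Maclaurin series and multiply, keeping only the needed powers.
g(0) = 1
g′(0) = -2
g′′(0) = 9
g′′′(0) = -54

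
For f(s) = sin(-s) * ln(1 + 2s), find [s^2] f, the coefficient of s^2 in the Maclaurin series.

Expand each factor separately, then convolve coefficients.
f(0) = 0
f′(0) = 0
f′′(0) = -4
The Taylor polynomial is Σ f^(k)(0)/k! · s^k.

-2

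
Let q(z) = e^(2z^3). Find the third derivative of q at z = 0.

12

From the series, [z^3] q = 2; multiply by 3! = 6 to get 12.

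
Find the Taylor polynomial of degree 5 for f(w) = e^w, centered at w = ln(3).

(w - ln(3))^5/40 + (w - ln(3))^4/8 + (w - ln(3))^3/2 + 3*(w - ln(3))^2/2 + 3*(w - ln(3)) + 3

[(w - ln(3))^0] = 3;  [(w - ln(3))^1] = 3;  [(w - ln(3))^2] = 3/2;  [(w - ln(3))^3] = 1/2;  [(w - ln(3))^4] = 1/8;  [(w - ln(3))^5] = 1/40.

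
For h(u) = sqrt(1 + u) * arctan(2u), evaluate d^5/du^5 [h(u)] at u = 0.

Take the Cauchy product of the two expansions.
From the series, [u^5] h = 6389/960; multiply by 5! = 120 to get 6389/8.

6389/8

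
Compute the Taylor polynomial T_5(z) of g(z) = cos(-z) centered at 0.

z^4/24 - z^2/2 + 1

Apply the Taylor formula c_k = f^(k)(a)/k!.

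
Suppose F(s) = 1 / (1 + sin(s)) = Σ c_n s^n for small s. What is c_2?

1

Expand as Σ (-1)^k u^k with u equal to the inner function's series.
[s^0] = 1;  [s^1] = -1;  [s^2] = 1.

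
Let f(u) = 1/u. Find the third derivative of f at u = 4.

-3/128

The coefficient of (u - 4)^3 in the expansion is -1/256, so f′′′(4) = 3! * (-1/256) = -3/128.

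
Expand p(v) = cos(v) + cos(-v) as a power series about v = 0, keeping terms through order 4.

Expand each term separately and add.
p(0) = 2
p′(0) = 0
p′′(0) = -2
p′′′(0) = 0
p^(4)(0) = 2
Then c_k = p^(k)(0)/k! gives each Taylor coefficient.

v^4/12 - v^2 + 2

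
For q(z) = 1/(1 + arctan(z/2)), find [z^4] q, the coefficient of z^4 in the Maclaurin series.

Plug the Maclaurin series of the inner function into that of the outer and collect terms.
q(0) = 1
q′(0) = -1/2
q′′(0) = 1/2
q′′′(0) = -1/2
q^(4)(0) = 1/2
The Taylor polynomial is Σ q^(k)(0)/k! · z^k.

1/48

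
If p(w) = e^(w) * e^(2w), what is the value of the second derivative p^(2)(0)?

9

Take the Cauchy product of the two expansions.
From the series, [w^2] p = 9/2; multiply by 2! = 2 to get 9.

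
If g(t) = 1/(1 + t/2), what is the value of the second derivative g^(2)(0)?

From the series, [t^2] g = 1/4; multiply by 2! = 2 to get 1/2.

1/2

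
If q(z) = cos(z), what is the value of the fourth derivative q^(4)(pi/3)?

1/2

Compute the successive derivatives at the expansion point and divide by k!.
The coefficient of (z - pi/3)^4 in the expansion is 1/48, so q^(4)(pi/3) = 4! * (1/48) = 1/2.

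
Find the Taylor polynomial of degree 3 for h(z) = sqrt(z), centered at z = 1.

(z - 1)^3/16 - (z - 1)^2/8 + (z - 1)/2 + 1

Apply the Taylor formula c_k = f^(k)(a)/k!.
h(1) = 1
h′(1) = 1/2
h′′(1) = -1/4
h′′′(1) = 3/8
Dividing each by k! gives the coefficients c_0, ..., c_3.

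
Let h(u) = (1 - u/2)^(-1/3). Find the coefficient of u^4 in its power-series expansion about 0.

35/3888

Apply the Taylor formula c_k = f^(k)(a)/k!.
h(0) = 1
h′(0) = 1/6
h′′(0) = 1/9
h′′′(0) = 7/54
h^(4)(0) = 35/162
Then c_k = h^(k)(0)/k! gives each Taylor coefficient.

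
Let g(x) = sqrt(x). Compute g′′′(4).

3/256

From the series, [(x - 4)^3] g = 1/512; multiply by 3! = 6 to get 3/256.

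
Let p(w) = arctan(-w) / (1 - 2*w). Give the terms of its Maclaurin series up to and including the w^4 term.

Expand 1/(denominator) as a geometric series and multiply by the numerator's series.
[w^0] = 0;  [w^1] = -1;  [w^2] = -2;  [w^3] = -11/3;  [w^4] = -22/3.

-22*w^4/3 - 11*w^3/3 - 2*w^2 - w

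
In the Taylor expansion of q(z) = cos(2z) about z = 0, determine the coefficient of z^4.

2/3

Use the known series and substitute for the argument.
[z^0] = 1;  [z^1] = 0;  [z^2] = -2;  [z^3] = 0;  [z^4] = 2/3.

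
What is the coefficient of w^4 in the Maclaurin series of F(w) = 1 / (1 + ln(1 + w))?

11/3

Expand as Σ (-1)^k u^k with u equal to the inner function's series.
[w^0] = 1;  [w^1] = -1;  [w^2] = 3/2;  [w^3] = -7/3;  [w^4] = 11/3.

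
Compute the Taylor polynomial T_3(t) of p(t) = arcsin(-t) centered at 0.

-t^3/6 - t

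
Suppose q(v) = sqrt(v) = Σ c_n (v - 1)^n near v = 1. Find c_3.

1/16

Compute the successive derivatives at the expansion point and divide by k!.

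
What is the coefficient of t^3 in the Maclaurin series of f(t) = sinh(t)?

Apply the Taylor formula c_k = f^(k)(a)/k!.
f(0) = 0
f′(0) = 1
f′′(0) = 0
f′′′(0) = 1
So c_3 = f′′′(0)/3! = 1/6.

1/6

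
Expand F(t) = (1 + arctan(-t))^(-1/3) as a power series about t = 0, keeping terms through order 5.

68*t^5/3645 - t^4/243 + 5*t^3/81 + 2*t^2/9 + t/3 + 1

Plug the Maclaurin series of the inner function into that of the outer and collect terms.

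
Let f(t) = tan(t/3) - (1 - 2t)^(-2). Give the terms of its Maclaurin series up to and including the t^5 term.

Add the two expansions coefficient-wise.
f(0) = -1
f′(0) = -11/3
f′′(0) = -24
f′′′(0) = -5182/27
f^(4)(0) = -1920
f^(5)(0) = -5598704/243

-699838*t^5/3645 - 80*t^4 - 2591*t^3/81 - 12*t^2 - 11*t/3 - 1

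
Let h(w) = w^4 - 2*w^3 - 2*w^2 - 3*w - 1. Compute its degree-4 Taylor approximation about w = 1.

h(1) = -7
h′(1) = -9
h′′(1) = -4
h′′′(1) = 12
h^(4)(1) = 24
The Taylor polynomial is Σ h^(k)(1)/k! · (w - 1)^k.

(w - 1)^4 + 2*(w - 1)^3 - 2*(w - 1)^2 - 9*(w - 1) - 7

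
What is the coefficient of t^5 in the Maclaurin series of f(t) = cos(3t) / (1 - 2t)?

Expand each factor separately, then convolve coefficients.

11/4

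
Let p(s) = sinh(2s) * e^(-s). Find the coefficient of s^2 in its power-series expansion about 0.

-2

Write out both Maclaurin series and multiply, keeping only the needed powers.
p(0) = 0
p′(0) = 2
p′′(0) = -4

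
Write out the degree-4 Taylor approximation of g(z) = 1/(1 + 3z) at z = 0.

81*z^4 - 27*z^3 + 9*z^2 - 3*z + 1

Use the known series and substitute for the argument.
g(0) = 1
g′(0) = -3
g′′(0) = 18
g′′′(0) = -162
g^(4)(0) = 1944
Dividing each by k! gives the coefficients c_0, ..., c_4.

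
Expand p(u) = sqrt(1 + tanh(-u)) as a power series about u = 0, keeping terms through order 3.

5*u^3/48 - u^2/8 - u/2 + 1

Plug the Maclaurin series of the inner function into that of the outer and collect terms.
p(0) = 1
p′(0) = -1/2
p′′(0) = -1/4
p′′′(0) = 5/8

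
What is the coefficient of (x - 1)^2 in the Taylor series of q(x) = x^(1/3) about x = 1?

q(1) = 1
q′(1) = 1/3
q′′(1) = -2/9

-1/9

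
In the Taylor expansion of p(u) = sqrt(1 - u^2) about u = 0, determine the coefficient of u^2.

p(0) = 1
p′(0) = 0
p′′(0) = -1
So c_2 = p′′(0)/2! = -1/2.

-1/2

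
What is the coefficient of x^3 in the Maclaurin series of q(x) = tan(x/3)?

1/81

Compute the successive derivatives at the expansion point and divide by k!.
q(0) = 0
q′(0) = 1/3
q′′(0) = 0
q′′′(0) = 2/27
So c_3 = q′′′(0)/3! = 1/81.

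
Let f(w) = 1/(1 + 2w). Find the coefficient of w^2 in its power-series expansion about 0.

Apply the Taylor formula c_k = f^(k)(a)/k!.
f(0) = 1
f′(0) = -2
f′′(0) = 8

4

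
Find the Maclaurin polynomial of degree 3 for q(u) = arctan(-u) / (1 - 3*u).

Expand 1/(denominator) as a geometric series and multiply by the numerator's series.
q(0) = 0
q′(0) = -1
q′′(0) = -6
q′′′(0) = -52

-26*u^3/3 - 3*u^2 - u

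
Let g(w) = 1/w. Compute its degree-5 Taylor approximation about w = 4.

g(4) = 1/4
g′(4) = -1/16
g′′(4) = 1/32
g′′′(4) = -3/128
g^(4)(4) = 3/128
g^(5)(4) = -15/512

-(w - 4)^5/4096 + (w - 4)^4/1024 - (w - 4)^3/256 + (w - 4)^2/64 - (w - 4)/16 + 1/4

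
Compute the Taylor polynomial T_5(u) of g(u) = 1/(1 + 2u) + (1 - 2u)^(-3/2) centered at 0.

437*u^5/8 + 443*u^4/8 + 19*u^3/2 + 23*u^2/2 + u + 2

Combine the two series term by term.
g(0) = 2
g′(0) = 1
g′′(0) = 23
g′′′(0) = 57
g^(4)(0) = 1329
g^(5)(0) = 6555
Dividing each by k! gives the coefficients c_0, ..., c_5.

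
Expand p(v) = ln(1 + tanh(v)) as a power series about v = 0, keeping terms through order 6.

-v^6/45 + v^4/12 - v^2/2 + v

Substitute the inner expansion into the outer series and collect powers.
p(0) = 0
p′(0) = 1
p′′(0) = -1
p′′′(0) = 0
p^(4)(0) = 2
p^(5)(0) = 0
p^(6)(0) = -16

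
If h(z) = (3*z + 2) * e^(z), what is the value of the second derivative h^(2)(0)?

8

Shift and add copies of the series according to the polynomial's terms.
From the series, [z^2] h = 4; multiply by 2! = 2 to get 8.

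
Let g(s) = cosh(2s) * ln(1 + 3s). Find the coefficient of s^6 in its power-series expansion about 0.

Expand each factor separately, then convolve coefficients.
[s^0] = 0;  [s^1] = 3;  [s^2] = -9/2;  [s^3] = 15;  [s^4] = -117/4;  [s^5] = 343/5;  [s^6] = -165.

-165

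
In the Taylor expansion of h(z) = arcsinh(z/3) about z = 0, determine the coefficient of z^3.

Apply the Taylor formula c_k = f^(k)(a)/k!.
h(0) = 0
h′(0) = 1/3
h′′(0) = 0
h′′′(0) = -1/27

-1/162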